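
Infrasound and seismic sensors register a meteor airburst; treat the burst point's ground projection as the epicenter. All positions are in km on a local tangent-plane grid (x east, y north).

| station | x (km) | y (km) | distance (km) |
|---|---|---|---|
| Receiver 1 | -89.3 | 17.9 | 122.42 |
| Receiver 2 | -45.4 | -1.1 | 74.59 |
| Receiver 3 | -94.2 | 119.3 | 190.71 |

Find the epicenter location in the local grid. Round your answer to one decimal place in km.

22.8 km east, -31.3 km north

Circle about each station: (x + 89.3)² + (y − 17.9)² = 122.42²; (x + 45.4)² + (y + 1.1)² = 74.59²; (x + 94.2)² + (y − 119.3)² = 190.71².
Subtracting the Receiver 1 equation from the Receiver 2 and Receiver 3 equations removes the quadratic terms:
87.8 x − 38.0 y = 3190.46
-9.8 x + 202.8 y = -6572.42
Solving the 2×2 system: x ≈ 22.8, y ≈ -31.3 km.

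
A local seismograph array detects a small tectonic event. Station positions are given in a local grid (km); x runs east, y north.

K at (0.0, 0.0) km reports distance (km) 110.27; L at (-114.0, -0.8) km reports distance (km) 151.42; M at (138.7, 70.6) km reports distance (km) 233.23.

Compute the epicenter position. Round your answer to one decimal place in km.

(-9.0, -109.9)

Circle about each station: x² + y² = 110.27²; (x + 114.0)² + (y + 0.8)² = 151.42²; (x − 138.7)² + (y − 70.6)² = 233.23².
Subtracting the K equation from the L and M equations removes the quadratic terms:
-228.0 x − 1.6 y = 2228.10
277.4 x + 141.2 y = -18014.71
Solving the 2×2 system: x ≈ -9.0, y ≈ -109.9 km.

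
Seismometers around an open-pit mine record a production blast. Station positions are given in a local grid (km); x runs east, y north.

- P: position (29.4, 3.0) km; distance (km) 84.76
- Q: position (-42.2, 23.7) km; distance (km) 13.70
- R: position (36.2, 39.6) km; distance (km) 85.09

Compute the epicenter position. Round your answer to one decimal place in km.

-48.8 km east, 35.7 km north

Circle about each station: (x − 29.4)² + (y − 3.0)² = 84.76²; (x + 42.2)² + (y − 23.7)² = 13.70²; (x − 36.2)² + (y − 39.6)² = 85.09².
Subtracting the P equation from the Q and R equations removes the quadratic terms:
-143.2 x + 41.4 y = 8465.74
13.6 x + 73.2 y = 1949.19
Solving the 2×2 system: x ≈ -48.8, y ≈ 35.7 km.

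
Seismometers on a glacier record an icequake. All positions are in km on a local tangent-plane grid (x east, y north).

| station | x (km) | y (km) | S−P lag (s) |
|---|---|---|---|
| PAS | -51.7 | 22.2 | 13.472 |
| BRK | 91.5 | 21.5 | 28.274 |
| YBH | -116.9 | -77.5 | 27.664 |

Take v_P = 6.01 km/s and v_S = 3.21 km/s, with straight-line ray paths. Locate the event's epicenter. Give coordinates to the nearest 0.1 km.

Distance from S−P lag: d = Δt · v_P v_S / (v_P − v_S) = Δt · (6.01·3.21)/(6.01−3.21) ≈ 6.8900·Δt.
So d_PAS = 92.82, d_BRK = 194.81, d_YBH = 190.61 km.
Circle about each station: (x + 51.7)² + (y − 22.2)² = 92.82²; (x − 91.5)² + (y − 21.5)² = 194.81²; (x + 116.9)² + (y + 77.5)² = 190.61².
Subtracting the PAS equation from the BRK and YBH equations removes the quadratic terms:
286.4 x − 1.4 y = -23666.61
-130.4 x − 199.4 y = -11210.49
Solving the 2×2 system: x ≈ -82.1, y ≈ 109.9 km.

-82.1 km east, 109.9 km north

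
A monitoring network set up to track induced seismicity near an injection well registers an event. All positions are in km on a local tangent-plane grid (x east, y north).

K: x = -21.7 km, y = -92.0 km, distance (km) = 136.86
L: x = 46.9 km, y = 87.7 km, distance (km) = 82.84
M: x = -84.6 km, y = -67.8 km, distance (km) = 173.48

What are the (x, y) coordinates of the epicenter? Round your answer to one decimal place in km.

(71.2, 8.5)

Circle about each station: (x + 21.7)² + (y + 92.0)² = 136.86²; (x − 46.9)² + (y − 87.7)² = 82.84²; (x + 84.6)² + (y + 67.8)² = 173.48².
Subtracting pairs of circle equations eliminates x²+y² and gives linear equations (the radical axes):
137.2 x + 359.4 y = 12824.20
-125.8 x + 48.4 y = -8545.54
Solving the 2×2 system: x ≈ 71.2, y ≈ 8.5 km.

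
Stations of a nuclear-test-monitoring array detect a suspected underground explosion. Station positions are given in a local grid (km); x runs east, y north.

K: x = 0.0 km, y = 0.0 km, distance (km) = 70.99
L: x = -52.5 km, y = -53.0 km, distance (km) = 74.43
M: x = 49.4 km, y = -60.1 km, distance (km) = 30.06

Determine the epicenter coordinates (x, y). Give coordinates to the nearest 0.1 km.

Circle about each station: x² + y² = 70.99²; (x + 52.5)² + (y + 53.0)² = 74.43²; (x − 49.4)² + (y + 60.1)² = 30.06².
Subtracting the K equation from the L and M equations removes the quadratic terms:
-105.0 x − 106.0 y = 5065.01
98.8 x − 120.2 y = 10188.35
Solving the 2×2 system: x ≈ 20.4, y ≈ -68.0 km.

x ≈ 20.4 km, y ≈ -68.0 km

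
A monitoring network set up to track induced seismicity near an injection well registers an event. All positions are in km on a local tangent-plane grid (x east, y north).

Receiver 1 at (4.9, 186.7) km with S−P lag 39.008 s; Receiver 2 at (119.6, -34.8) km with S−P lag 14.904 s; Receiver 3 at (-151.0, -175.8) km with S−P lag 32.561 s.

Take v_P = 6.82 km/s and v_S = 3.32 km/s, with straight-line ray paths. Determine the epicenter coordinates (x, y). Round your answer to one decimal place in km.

Distance from S−P lag: d = Δt · v_P v_S / (v_P − v_S) = Δt · (6.82·3.32)/(6.82−3.32) ≈ 6.4693·Δt.
So d_Receiver 1 = 252.35, d_Receiver 2 = 96.42, d_Receiver 3 = 210.65 km.
Circle about each station: (x − 4.9)² + (y − 186.7)² = 252.35²; (x − 119.6)² + (y + 34.8)² = 96.42²; (x + 151.0)² + (y + 175.8)² = 210.65².
Subtracting the Receiver 1 equation from the Receiver 2 and Receiver 3 equations removes the quadratic terms:
229.4 x − 443.0 y = 35018.01
-311.8 x − 725.0 y = 38132.84
Solving the 2×2 system: x ≈ 27.9, y ≈ -64.6 km.

x ≈ 27.9 km, y ≈ -64.6 km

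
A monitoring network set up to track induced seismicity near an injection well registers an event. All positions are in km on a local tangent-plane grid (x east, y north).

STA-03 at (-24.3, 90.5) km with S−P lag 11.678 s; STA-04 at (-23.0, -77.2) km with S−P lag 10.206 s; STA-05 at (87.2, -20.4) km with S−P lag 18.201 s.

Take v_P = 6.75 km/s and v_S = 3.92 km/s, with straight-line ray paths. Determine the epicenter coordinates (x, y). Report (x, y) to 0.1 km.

Distance from S−P lag: d = Δt · v_P v_S / (v_P − v_S) = Δt · (6.75·3.92)/(6.75−3.92) ≈ 9.3498·Δt.
So d_STA-03 = 109.19, d_STA-04 = 95.42, d_STA-05 = 170.18 km.
Circle about each station: (x + 24.3)² + (y − 90.5)² = 109.19²; (x + 23.0)² + (y + 77.2)² = 95.42²; (x − 87.2)² + (y + 20.4)² = 170.18².
Subtracting the STA-03 equation from the STA-04 and STA-05 equations removes the quadratic terms:
2.6 x − 335.4 y = 525.58
223.0 x − 221.8 y = -17799.52
Solving the 2×2 system: x ≈ -82.0, y ≈ -2.2 km.
Check against STA-03 (with the unrounded x, y): √((x + 24.3)²+(y − 90.5)²) = 109.20 ≈ 109.19 km. ✓

(-82.0, -2.2)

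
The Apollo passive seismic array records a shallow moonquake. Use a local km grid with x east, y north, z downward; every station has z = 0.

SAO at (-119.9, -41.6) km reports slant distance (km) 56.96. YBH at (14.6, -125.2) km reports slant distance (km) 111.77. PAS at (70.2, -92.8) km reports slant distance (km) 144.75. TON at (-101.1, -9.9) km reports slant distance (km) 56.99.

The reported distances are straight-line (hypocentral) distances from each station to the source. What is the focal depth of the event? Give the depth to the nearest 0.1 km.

Each station gives a sphere (x−x_i)² + (y−y_i)² + z² = d_i² (stations at z=0).
Subtracting the SAO sphere from YBH and PAS: z² cancels, leaving linear equations in x and y:
269.0 x − 167.2 y = -9466.46
380.2 x − 102.4 y = -20274.81
Solving: x ≈ -67.194, y ≈ -51.487 km (keep extra digits for the depth step; rounded: -67.2, -51.5).
Then from the SAO sphere: z² = 56.96² − (x + 119.9)² − (y + 41.6)² with x = -67.194, y = -51.487, so z ≈ 19.203 ≈ 19.2 km.

z ≈ 19.2 km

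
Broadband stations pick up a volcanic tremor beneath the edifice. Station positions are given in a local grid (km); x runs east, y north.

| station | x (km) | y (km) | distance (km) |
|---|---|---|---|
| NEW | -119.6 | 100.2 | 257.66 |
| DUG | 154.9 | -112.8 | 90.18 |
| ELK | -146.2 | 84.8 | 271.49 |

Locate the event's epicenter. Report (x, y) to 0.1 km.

Circle about each station: (x + 119.6)² + (y − 100.2)² = 257.66²; (x − 154.9)² + (y + 112.8)² = 90.18²; (x + 146.2)² + (y − 84.8)² = 271.49².
Subtracting the NEW equation from the DUG and ELK equations removes the quadratic terms:
549.0 x − 426.0 y = 70629.89
-53.2 x − 30.8 y = -3096.86
Solving the 2×2 system: x ≈ 88.3, y ≈ -52.0 km.

x ≈ 88.3 km, y ≈ -52.0 km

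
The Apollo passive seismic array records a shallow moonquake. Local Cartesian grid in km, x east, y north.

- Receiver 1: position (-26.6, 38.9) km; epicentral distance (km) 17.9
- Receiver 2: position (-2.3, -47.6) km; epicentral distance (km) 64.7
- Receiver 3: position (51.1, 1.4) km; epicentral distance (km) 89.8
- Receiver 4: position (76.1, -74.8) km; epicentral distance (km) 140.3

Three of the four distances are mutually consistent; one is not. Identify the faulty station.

Receiver 1

Solve using three stations at a time. Using Receiver 2, Receiver 3, Receiver 4 (subtract circle equations pairwise → linear system) gives (x, y) ≈ (-38.6, 6.0).
Distances from that point to each station vs reported:
  Receiver 1: calculated 35.0 vs reported 17.9 → residual 17.1 km
  Receiver 2: calculated 64.8 vs reported 64.7 → residual 0.1 km
  Receiver 3: calculated 89.8 vs reported 89.8 → residual 0.0 km
  Receiver 4: calculated 140.3 vs reported 140.3 → residual 0.0 km
Receiver 2, Receiver 3, Receiver 4 are mutually consistent (residuals ≈ 0); Receiver 1 is off by 17.1 km.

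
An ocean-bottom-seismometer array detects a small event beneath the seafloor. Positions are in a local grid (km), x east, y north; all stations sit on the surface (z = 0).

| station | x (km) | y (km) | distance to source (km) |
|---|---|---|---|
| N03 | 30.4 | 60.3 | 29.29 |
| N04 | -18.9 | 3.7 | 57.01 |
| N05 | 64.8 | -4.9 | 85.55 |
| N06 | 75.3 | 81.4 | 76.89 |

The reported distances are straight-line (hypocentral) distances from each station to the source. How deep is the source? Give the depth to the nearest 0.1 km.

depth ≈ 11.9 km

Each station gives a sphere (x−x_i)² + (y−y_i)² + z² = d_i² (stations at z=0).
Subtracting the N03 sphere from N04 and N05: z² cancels, leaving linear equations in x and y:
-98.6 x − 113.2 y = -6581.59
68.8 x − 130.4 y = -6798.10
Solving: x ≈ 4.296, y ≈ 54.399 km (keep extra digits for the depth step; rounded: 4.3, 54.4).
Then from the N03 sphere: z² = 29.29² − (x − 30.4)² − (y − 60.3)² with x = 4.296, y = 54.399, so z ≈ 11.902 ≈ 11.9 km.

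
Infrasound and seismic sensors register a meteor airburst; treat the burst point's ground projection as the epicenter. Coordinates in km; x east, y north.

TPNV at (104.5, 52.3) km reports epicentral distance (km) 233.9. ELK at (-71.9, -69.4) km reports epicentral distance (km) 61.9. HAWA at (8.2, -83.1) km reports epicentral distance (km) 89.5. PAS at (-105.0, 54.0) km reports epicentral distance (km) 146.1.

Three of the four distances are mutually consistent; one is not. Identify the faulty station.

Solve using three stations at a time. Using TPNV, HAWA, PAS (subtract circle equations pairwise → linear system) gives (x, y) ≈ (-81.0, -90.1).
Distances from that point to each station vs reported:
  TPNV: calculated 233.9 vs reported 233.9 → residual 0.0 km
  ELK: calculated 22.7 vs reported 61.9 → residual 39.2 km
  HAWA: calculated 89.5 vs reported 89.5 → residual 0.0 km
  PAS: calculated 146.1 vs reported 146.1 → residual 0.0 km
TPNV, HAWA, PAS are mutually consistent (residuals ≈ 0); ELK is off by 39.2 km.

ELK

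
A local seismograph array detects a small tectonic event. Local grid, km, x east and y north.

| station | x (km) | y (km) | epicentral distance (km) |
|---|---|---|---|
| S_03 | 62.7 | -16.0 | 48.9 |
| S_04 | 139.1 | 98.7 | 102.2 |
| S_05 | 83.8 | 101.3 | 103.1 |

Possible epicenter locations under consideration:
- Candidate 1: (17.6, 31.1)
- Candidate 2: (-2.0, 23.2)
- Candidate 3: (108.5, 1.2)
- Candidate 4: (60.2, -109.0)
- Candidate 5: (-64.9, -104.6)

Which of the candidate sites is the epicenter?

Candidate 3

For each candidate, compare |candidate − station| to the reported distance:
Candidate 1: residuals S_03 16.3, S_04 36.8, S_05 6.6 → max 36.8 km
Candidate 2: residuals S_03 26.7, S_04 57.8, S_05 12.9 → max 57.8 km
Candidate 3: residuals S_03 0.0, S_04 0.0, S_05 0.0 → max 0.0 km
Candidate 4: residuals S_03 44.1, S_04 120.0, S_05 108.5 → max 120.0 km
Candidate 5: residuals S_03 106.4, S_04 185.8, S_05 150.9 → max 185.8 km
Only Candidate 3 has all residuals ≈ 0.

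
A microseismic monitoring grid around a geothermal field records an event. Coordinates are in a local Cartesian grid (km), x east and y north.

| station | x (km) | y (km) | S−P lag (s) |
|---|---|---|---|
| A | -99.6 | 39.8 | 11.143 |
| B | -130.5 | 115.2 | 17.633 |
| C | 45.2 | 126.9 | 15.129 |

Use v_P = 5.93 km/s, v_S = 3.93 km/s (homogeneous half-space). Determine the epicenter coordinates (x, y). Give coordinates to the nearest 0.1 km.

(-0.0, -43.5)

Distance from S−P lag: d = Δt · v_P v_S / (v_P − v_S) = Δt · (5.93·3.93)/(5.93−3.93) ≈ 11.6525·Δt.
So d_A = 129.84, d_B = 205.47, d_C = 176.29 km.
Circle about each station: (x + 99.6)² + (y − 39.8)² = 129.84²; (x + 130.5)² + (y − 115.2)² = 205.47²; (x − 45.2)² + (y − 126.9)² = 176.29².
Subtracting pairs of circle equations eliminates x²+y² and gives linear equations (the radical axes):
-61.8 x + 150.8 y = -6562.41
289.6 x + 174.2 y = -7577.29
Solving the 2×2 system: x ≈ -0.0, y ≈ -43.5 km.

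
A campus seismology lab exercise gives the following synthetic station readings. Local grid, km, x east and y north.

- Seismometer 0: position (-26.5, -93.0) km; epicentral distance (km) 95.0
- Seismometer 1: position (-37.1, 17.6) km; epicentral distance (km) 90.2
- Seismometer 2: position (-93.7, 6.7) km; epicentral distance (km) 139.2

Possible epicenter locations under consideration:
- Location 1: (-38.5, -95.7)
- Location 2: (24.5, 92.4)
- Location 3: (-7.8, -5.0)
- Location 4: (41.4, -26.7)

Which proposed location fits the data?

For each candidate, compare |candidate − station| to the reported distance:
Location 1: residuals Seismometer 0 82.7, Seismometer 1 23.1, Seismometer 2 22.9 → max 82.7 km
Location 2: residuals Seismometer 0 97.3, Seismometer 1 6.7, Seismometer 2 6.8 → max 97.3 km
Location 3: residuals Seismometer 0 5.0, Seismometer 1 53.2, Seismometer 2 52.5 → max 53.2 km
Location 4: residuals Seismometer 0 0.1, Seismometer 1 0.1, Seismometer 2 0.0 → max 0.1 km
Only Location 4 has all residuals ≈ 0.

Location 4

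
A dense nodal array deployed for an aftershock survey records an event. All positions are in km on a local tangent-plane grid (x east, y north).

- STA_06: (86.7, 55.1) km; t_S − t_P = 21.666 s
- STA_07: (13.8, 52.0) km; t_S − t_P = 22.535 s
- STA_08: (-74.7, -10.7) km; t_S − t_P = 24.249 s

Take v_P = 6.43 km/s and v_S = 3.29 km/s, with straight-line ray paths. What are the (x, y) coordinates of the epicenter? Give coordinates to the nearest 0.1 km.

68.3 km east, -89.7 km north

Distance from S−P lag: d = Δt · v_P v_S / (v_P − v_S) = Δt · (6.43·3.29)/(6.43−3.29) ≈ 6.7372·Δt.
So d_STA_06 = 145.97, d_STA_07 = 151.82, d_STA_08 = 163.37 km.
Circle about each station: (x − 86.7)² + (y − 55.1)² = 145.97²; (x − 13.8)² + (y − 52.0)² = 151.82²; (x + 74.7)² + (y + 10.7)² = 163.37².
Subtracting the STA_06 equation from the STA_07 and STA_08 equations removes the quadratic terms:
-145.8 x − 6.2 y = -9400.53
-322.8 x − 131.6 y = -10240.84
Solving the 2×2 system: x ≈ 68.3, y ≈ -89.7 km.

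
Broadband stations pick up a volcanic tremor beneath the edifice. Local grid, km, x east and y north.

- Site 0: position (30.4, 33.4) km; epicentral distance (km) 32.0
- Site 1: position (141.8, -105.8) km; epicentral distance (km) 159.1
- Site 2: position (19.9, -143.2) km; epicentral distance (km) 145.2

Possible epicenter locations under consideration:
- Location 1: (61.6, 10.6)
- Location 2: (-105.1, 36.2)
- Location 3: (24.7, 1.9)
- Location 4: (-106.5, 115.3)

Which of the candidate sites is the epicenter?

Location 3

For each candidate, compare |candidate − station| to the reported distance:
Location 1: residuals Site 0 6.6, Site 1 17.7, Site 2 14.2 → max 17.7 km
Location 2: residuals Site 0 103.5, Site 1 125.7, Site 2 73.5 → max 125.7 km
Location 3: residuals Site 0 0.0, Site 1 0.0, Site 2 0.0 → max 0.0 km
Location 4: residuals Site 0 127.5, Site 1 173.4, Site 2 142.5 → max 173.4 km
Only Location 3 has all residuals ≈ 0.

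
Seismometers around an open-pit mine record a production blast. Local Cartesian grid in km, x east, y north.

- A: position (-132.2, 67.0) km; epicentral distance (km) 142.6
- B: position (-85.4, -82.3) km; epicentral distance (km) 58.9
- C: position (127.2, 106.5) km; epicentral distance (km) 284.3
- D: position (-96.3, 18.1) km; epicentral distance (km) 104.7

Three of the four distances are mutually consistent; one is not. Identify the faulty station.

C

Solve using three stations at a time. Using A, B, D (subtract circle equations pairwise → linear system) gives (x, y) ≈ (-144.1, -75.2).
Distances from that point to each station vs reported:
  A: calculated 142.7 vs reported 142.6 → residual 0.1 km
  B: calculated 59.1 vs reported 58.9 → residual 0.2 km
  C: calculated 326.5 vs reported 284.3 → residual 42.2 km
  D: calculated 104.8 vs reported 104.7 → residual 0.1 km
A, B, D are mutually consistent (residuals ≈ 0); C is off by 42.2 km.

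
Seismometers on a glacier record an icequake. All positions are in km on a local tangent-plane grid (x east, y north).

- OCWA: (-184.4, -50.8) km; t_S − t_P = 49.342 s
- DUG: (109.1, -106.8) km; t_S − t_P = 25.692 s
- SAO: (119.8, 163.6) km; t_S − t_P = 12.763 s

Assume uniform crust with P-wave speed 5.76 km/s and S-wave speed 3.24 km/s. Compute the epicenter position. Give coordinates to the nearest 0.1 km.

157.9 km east, 77.1 km north

Distance from S−P lag: d = Δt · v_P v_S / (v_P − v_S) = Δt · (5.76·3.24)/(5.76−3.24) ≈ 7.4057·Δt.
So d_OCWA = 365.41, d_DUG = 190.27, d_SAO = 94.52 km.
Circle about each station: (x + 184.4)² + (y + 50.8)² = 365.41²; (x − 109.1)² + (y + 106.8)² = 190.27²; (x − 119.8)² + (y − 163.6)² = 94.52².
Subtracting the OCWA equation from the DUG and SAO equations removes the quadratic terms:
587.0 x − 112.0 y = 84046.85
608.4 x + 428.8 y = 129123.44
Solving the 2×2 system: x ≈ 157.9, y ≈ 77.1 km.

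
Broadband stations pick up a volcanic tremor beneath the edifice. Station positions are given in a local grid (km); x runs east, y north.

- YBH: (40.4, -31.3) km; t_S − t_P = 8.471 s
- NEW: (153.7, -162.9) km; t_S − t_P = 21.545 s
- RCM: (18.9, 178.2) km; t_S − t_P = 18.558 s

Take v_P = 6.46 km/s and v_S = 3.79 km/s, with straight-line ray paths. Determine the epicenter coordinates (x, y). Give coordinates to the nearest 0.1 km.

Distance from S−P lag: d = Δt · v_P v_S / (v_P − v_S) = Δt · (6.46·3.79)/(6.46−3.79) ≈ 9.1698·Δt.
So d_YBH = 77.68, d_NEW = 197.56, d_RCM = 170.17 km.
Circle about each station: (x − 40.4)² + (y + 31.3)² = 77.68²; (x − 153.7)² + (y + 162.9)² = 197.56²; (x − 18.9)² + (y − 178.2)² = 170.17².
Subtracting the YBH equation from the NEW and RCM equations removes the quadratic terms:
226.6 x − 263.2 y = 14552.48
-43.0 x + 419.0 y = 6576.95
Solving the 2×2 system: x ≈ 93.6, y ≈ 25.3 km.

x ≈ 93.6 km, y ≈ 25.3 km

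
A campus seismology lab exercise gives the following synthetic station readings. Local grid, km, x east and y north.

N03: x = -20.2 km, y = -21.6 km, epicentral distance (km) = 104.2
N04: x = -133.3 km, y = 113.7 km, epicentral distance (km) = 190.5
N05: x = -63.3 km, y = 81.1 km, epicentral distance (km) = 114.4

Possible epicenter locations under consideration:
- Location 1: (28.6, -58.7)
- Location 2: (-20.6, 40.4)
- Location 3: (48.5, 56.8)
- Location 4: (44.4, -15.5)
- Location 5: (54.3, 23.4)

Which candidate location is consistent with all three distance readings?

Location 3

For each candidate, compare |candidate − station| to the reported distance:
Location 1: residuals N03 42.9, N04 46.0, N05 52.9 → max 52.9 km
Location 2: residuals N03 42.2, N04 56.1, N05 55.4 → max 56.1 km
Location 3: residuals N03 0.0, N04 0.0, N05 0.0 → max 0.0 km
Location 4: residuals N03 39.3, N04 29.2, N05 30.3 → max 39.3 km
Location 5: residuals N03 17.2, N04 17.7, N05 16.6 → max 17.7 km
Only Location 3 has all residuals ≈ 0.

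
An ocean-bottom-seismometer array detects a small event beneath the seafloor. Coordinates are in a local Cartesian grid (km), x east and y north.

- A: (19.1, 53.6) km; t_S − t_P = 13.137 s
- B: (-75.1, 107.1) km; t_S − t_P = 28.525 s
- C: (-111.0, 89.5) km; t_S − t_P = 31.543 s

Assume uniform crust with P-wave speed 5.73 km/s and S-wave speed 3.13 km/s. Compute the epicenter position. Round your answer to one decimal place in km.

x ≈ 81.3 km, y ≈ -12.3 km

Distance from S−P lag: d = Δt · v_P v_S / (v_P − v_S) = Δt · (5.73·3.13)/(5.73−3.13) ≈ 6.8980·Δt.
So d_A = 90.62, d_B = 196.77, d_C = 217.58 km.
Circle about each station: (x − 19.1)² + (y − 53.6)² = 90.62²; (x + 75.1)² + (y − 107.1)² = 196.77²; (x + 111.0)² + (y − 89.5)² = 217.58².
Subtracting pairs of circle equations eliminates x²+y² and gives linear equations (the radical axes):
-188.4 x + 107.0 y = -16633.80
-260.2 x + 71.8 y = -22035.59
Solving the 2×2 system: x ≈ 81.3, y ≈ -12.3 km.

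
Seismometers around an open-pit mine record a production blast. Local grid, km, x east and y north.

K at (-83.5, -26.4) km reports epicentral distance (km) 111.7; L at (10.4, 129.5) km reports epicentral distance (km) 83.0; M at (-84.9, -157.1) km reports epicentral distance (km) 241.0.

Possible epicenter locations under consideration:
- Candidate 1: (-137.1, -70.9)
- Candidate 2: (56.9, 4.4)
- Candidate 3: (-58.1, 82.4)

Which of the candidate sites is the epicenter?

Candidate 3

For each candidate, compare |candidate − station| to the reported distance:
Candidate 1: residuals K 42.0, L 165.8, M 140.2 → max 165.8 km
Candidate 2: residuals K 32.0, L 50.5, M 26.1 → max 50.5 km
Candidate 3: residuals K 0.0, L 0.1, M 0.0 → max 0.1 km
Only Candidate 3 has all residuals ≈ 0.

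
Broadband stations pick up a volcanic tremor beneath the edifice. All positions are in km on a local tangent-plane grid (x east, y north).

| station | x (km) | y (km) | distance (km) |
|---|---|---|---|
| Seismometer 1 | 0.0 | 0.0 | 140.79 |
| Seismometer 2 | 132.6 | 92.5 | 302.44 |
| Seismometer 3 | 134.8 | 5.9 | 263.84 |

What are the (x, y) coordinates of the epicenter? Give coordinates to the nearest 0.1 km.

Circle about each station: x² + y² = 140.79²; (x − 132.6)² + (y − 92.5)² = 302.44²; (x − 134.8)² + (y − 5.9)² = 263.84².
Subtracting the Seismometer 1 equation from the Seismometer 2 and Seismometer 3 equations removes the quadratic terms:
265.2 x + 185.0 y = -45509.12
269.6 x + 11.8 y = -31583.87
Solving the 2×2 system: x ≈ -113.5, y ≈ -83.3 km.

-113.5 km east, -83.3 km north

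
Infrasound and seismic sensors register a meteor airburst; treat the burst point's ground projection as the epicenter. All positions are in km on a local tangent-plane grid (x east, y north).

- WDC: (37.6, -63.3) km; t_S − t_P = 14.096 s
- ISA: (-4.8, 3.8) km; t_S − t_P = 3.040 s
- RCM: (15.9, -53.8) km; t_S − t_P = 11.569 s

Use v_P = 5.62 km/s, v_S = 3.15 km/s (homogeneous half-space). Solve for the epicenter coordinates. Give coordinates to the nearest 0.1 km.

(-14.1, 23.5)

Distance from S−P lag: d = Δt · v_P v_S / (v_P − v_S) = Δt · (5.62·3.15)/(5.62−3.15) ≈ 7.1672·Δt.
So d_WDC = 101.03, d_ISA = 21.79, d_RCM = 82.92 km.
Circle about each station: (x − 37.6)² + (y + 63.3)² = 101.03²; (x + 4.8)² + (y − 3.8)² = 21.79²; (x − 15.9)² + (y + 53.8)² = 82.92².
Subtracting the WDC equation from the ISA and RCM equations removes the quadratic terms:
-84.8 x + 134.2 y = 4349.09
-43.4 x + 19.0 y = 1057.93
Solving the 2×2 system: x ≈ -14.1, y ≈ 23.5 km.
Check against WDC (with the unrounded x, y): √((x − 37.6)²+(y + 63.3)²) = 101.03 ≈ 101.03 km. ✓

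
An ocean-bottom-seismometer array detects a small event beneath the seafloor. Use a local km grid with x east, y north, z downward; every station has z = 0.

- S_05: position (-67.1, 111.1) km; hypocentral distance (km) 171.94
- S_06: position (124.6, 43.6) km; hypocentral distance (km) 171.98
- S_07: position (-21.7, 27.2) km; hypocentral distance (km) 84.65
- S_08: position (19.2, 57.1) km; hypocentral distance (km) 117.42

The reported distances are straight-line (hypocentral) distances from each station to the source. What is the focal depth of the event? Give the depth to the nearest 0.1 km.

Each station gives a sphere (x−x_i)² + (y−y_i)² + z² = d_i² (stations at z=0).
Subtracting the S_05 sphere from S_06 and S_07: z² cancels, leaving linear equations in x and y:
383.4 x − 135.0 y = 566.74
90.8 x − 167.8 y = 6762.85
Solving: x ≈ -15.705, y ≈ -48.802 km (keep extra digits for the depth step; rounded: -15.7, -48.8).
Then from the S_05 sphere: z² = 171.94² − (x + 67.1)² − (y − 111.1)² with x = -15.705, y = -48.802, so z ≈ 36.787 ≈ 36.8 km.
Check against S_08 (with the unrounded solution): distance 117.42 ≈ 117.42 km. ✓

depth ≈ 36.8 km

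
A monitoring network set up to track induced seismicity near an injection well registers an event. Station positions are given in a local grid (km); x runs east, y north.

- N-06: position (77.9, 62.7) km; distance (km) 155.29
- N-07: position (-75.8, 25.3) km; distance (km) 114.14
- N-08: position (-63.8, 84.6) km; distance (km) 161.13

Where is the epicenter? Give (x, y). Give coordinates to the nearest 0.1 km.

-8.1 km east, -66.6 km north

Circle about each station: (x − 77.9)² + (y − 62.7)² = 155.29²; (x + 75.8)² + (y − 25.3)² = 114.14²; (x + 63.8)² + (y − 84.6)² = 161.13².
Subtracting the N-06 equation from the N-07 and N-08 equations removes the quadratic terms:
-307.4 x − 74.8 y = 7473.07
-283.4 x + 43.8 y = -619.99
Solving the 2×2 system: x ≈ -8.1, y ≈ -66.6 km.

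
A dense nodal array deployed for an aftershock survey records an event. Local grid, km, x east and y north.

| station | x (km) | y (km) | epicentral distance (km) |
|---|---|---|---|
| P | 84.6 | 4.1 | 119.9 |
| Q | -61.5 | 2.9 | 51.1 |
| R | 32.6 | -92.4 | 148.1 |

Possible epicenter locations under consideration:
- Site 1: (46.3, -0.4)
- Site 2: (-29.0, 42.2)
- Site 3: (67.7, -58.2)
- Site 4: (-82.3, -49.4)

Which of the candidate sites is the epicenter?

For each candidate, compare |candidate − station| to the reported distance:
Site 1: residuals P 81.3, Q 56.8, R 55.1 → max 81.3 km
Site 2: residuals P 0.1, Q 0.1, R 0.1 → max 0.1 km
Site 3: residuals P 55.3, Q 91.8, R 99.1 → max 99.1 km
Site 4: residuals P 55.4, Q 5.2, R 25.4 → max 55.4 km
Only Site 2 has all residuals ≈ 0.

Site 2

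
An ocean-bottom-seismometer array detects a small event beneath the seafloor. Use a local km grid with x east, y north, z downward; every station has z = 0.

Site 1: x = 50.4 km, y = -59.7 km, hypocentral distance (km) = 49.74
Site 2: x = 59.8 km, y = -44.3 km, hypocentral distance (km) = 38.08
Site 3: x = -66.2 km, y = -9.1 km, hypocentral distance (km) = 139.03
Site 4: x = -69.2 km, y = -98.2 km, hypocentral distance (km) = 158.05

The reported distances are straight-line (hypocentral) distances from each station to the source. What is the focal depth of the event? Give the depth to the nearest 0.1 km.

depth ≈ 32.7 km

Each station gives a sphere (x−x_i)² + (y−y_i)² + z² = d_i² (stations at z=0).
Subtracting the Site 1 sphere from Site 2 and Site 3: z² cancels, leaving linear equations in x and y:
18.8 x + 30.8 y = 458.26
-233.2 x + 101.2 y = -18494.27
Solving: x ≈ 67.803, y ≈ -26.508 km (keep extra digits for the depth step; rounded: 67.8, -26.5).
Then from the Site 1 sphere: z² = 49.74² − (x − 50.4)² − (y + 59.7)² with x = 67.803, y = -26.508, so z ≈ 32.703 ≈ 32.7 km.
Check against Site 4 (with the unrounded solution): distance 158.05 ≈ 158.05 km. ✓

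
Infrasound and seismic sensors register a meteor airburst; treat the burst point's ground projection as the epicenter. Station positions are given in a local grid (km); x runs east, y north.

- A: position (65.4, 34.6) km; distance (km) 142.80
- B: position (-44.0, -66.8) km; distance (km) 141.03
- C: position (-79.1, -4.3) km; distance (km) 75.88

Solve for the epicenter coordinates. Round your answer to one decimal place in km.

Circle about each station: (x − 65.4)² + (y − 34.6)² = 142.80²; (x + 44.0)² + (y + 66.8)² = 141.03²; (x + 79.1)² + (y + 4.3)² = 75.88².
Subtracting pairs of circle equations eliminates x²+y² and gives linear equations (the radical axes):
-218.8 x − 202.8 y = 1426.30
-289.0 x − 77.8 y = 15435.05
Solving the 2×2 system: x ≈ -72.6, y ≈ 71.3 km.
Check against A (with the unrounded x, y): √((x − 65.4)²+(y − 34.6)²) = 142.80 ≈ 142.80 km. ✓

-72.6 km east, 71.3 km north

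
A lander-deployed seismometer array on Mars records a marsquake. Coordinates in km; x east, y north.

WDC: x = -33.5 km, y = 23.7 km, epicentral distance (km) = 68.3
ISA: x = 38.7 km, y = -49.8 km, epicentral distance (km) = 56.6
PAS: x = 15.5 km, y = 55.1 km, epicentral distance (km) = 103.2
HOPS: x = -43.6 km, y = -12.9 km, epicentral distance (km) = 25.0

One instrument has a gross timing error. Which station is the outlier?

Solve using three stations at a time. Using WDC, ISA, PAS (subtract circle equations pairwise → linear system) gives (x, y) ≈ (-17.5, -42.7).
Distances from that point to each station vs reported:
  WDC: calculated 68.3 vs reported 68.3 → residual 0.0 km
  ISA: calculated 56.6 vs reported 56.6 → residual 0.0 km
  PAS: calculated 103.2 vs reported 103.2 → residual 0.0 km
  HOPS: calculated 39.6 vs reported 25.0 → residual 14.6 km
WDC, ISA, PAS are mutually consistent (residuals ≈ 0); HOPS is off by 14.6 km.

HOPS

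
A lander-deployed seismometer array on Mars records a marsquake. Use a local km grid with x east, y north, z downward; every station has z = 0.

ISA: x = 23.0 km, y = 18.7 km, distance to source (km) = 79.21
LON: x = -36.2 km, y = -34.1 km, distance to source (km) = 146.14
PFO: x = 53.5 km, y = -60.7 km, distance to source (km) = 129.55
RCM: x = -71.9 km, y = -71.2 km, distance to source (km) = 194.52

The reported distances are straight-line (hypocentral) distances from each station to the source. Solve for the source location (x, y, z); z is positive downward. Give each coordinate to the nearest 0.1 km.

Each station gives a sphere (x−x_i)² + (y−y_i)² + z² = d_i² (stations at z=0).
Subtracting the ISA sphere from LON and PFO: z² cancels, leaving linear equations in x and y:
-118.4 x − 105.6 y = -13488.12
61.0 x − 158.8 y = -4840.93
Solving: x ≈ 64.599, y ≈ 55.299 km (keep extra digits for the depth step; rounded: 64.6, 55.3).
Then from the ISA sphere: z² = 79.21² − (x − 23.0)² − (y − 18.7)² with x = 64.599, y = 55.299, so z ≈ 56.606 ≈ 56.6 km.

x ≈ 64.6 km, y ≈ 55.3 km, depth ≈ 56.6 km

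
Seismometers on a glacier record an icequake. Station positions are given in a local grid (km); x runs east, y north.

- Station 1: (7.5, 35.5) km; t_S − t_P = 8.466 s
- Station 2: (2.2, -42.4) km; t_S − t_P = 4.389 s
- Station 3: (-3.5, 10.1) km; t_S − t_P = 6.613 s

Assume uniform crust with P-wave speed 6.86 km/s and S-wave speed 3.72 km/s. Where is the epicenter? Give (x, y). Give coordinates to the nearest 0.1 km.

(34.7, -27.7)

Distance from S−P lag: d = Δt · v_P v_S / (v_P − v_S) = Δt · (6.86·3.72)/(6.86−3.72) ≈ 8.1271·Δt.
So d_Station 1 = 68.80, d_Station 2 = 35.67, d_Station 3 = 53.74 km.
Circle about each station: (x − 7.5)² + (y − 35.5)² = 68.80²; (x − 2.2)² + (y + 42.4)² = 35.67²; (x + 3.5)² + (y − 10.1)² = 53.74².
Subtracting the Station 1 equation from the Station 2 and Station 3 equations removes the quadratic terms:
-10.6 x − 155.8 y = 3947.19
-22.0 x − 50.8 y = 643.21
Solving the 2×2 system: x ≈ 34.7, y ≈ -27.7 km.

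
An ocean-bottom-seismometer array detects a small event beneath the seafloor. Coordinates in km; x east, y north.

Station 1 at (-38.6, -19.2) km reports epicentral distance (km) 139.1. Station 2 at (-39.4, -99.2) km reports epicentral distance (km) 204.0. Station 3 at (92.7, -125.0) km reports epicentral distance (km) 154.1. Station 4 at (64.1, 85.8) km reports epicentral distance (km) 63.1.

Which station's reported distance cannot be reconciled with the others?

Station 2

Solve using three stations at a time. Using Station 1, Station 3, Station 4 (subtract circle equations pairwise → linear system) gives (x, y) ≈ (91.9, 29.1).
Distances from that point to each station vs reported:
  Station 1: calculated 139.1 vs reported 139.1 → residual 0.0 km
  Station 2: calculated 183.5 vs reported 204.0 → residual 20.5 km
  Station 3: calculated 154.1 vs reported 154.1 → residual 0.0 km
  Station 4: calculated 63.1 vs reported 63.1 → residual 0.0 km
Station 1, Station 3, Station 4 are mutually consistent (residuals ≈ 0); Station 2 is off by 20.5 km.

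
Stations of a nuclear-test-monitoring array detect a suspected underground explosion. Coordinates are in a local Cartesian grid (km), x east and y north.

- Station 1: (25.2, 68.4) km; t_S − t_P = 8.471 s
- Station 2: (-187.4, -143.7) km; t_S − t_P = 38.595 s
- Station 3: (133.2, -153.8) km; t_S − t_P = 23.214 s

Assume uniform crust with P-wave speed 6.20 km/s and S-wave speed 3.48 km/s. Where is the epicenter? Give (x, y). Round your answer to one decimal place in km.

x ≈ 71.5 km, y ≈ 19.7 km

Distance from S−P lag: d = Δt · v_P v_S / (v_P − v_S) = Δt · (6.20·3.48)/(6.20−3.48) ≈ 7.9324·Δt.
So d_Station 1 = 67.19, d_Station 2 = 306.15, d_Station 3 = 184.14 km.
Circle about each station: (x − 25.2)² + (y − 68.4)² = 67.19²; (x + 187.4)² + (y + 143.7)² = 306.15²; (x − 133.2)² + (y + 153.8)² = 184.14².
Subtracting pairs of circle equations eliminates x²+y² and gives linear equations (the radical axes):
-425.2 x − 424.2 y = -38758.48
216.0 x − 444.4 y = 6690.04
Solving the 2×2 system: x ≈ 71.5, y ≈ 19.7 km.
Check against Station 1 (with the unrounded x, y): √((x − 25.2)²+(y − 68.4)²) = 67.20 ≈ 67.19 km. ✓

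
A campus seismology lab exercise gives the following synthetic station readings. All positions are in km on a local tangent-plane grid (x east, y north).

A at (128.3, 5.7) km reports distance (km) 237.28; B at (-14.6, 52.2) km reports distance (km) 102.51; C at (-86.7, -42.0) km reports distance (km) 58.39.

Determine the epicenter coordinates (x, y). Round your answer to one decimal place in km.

Circle about each station: (x − 128.3)² + (y − 5.7)² = 237.28²; (x + 14.6)² + (y − 52.2)² = 102.51²; (x + 86.7)² + (y + 42.0)² = 58.39².
Subtracting the A equation from the B and C equations removes the quadratic terms:
-285.8 x + 93.0 y = 32238.12
-430.0 x − 95.4 y = 45679.92
Solving the 2×2 system: x ≈ -108.9, y ≈ 12.0 km.

(-108.9, 12.0)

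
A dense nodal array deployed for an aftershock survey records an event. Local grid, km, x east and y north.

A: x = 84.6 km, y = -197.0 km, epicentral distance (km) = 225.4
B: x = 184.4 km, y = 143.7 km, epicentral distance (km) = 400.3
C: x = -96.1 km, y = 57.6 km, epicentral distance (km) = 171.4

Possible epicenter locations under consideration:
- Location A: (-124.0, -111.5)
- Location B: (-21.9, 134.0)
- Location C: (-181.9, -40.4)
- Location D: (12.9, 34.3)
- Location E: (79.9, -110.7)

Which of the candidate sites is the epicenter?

Location A

For each candidate, compare |candidate − station| to the reported distance:
Location A: residuals A 0.0, B 0.0, C 0.0 → max 0.0 km
Location B: residuals A 122.3, B 193.8, C 64.9 → max 193.8 km
Location C: residuals A 83.7, B 9.7, C 41.1 → max 83.7 km
Location D: residuals A 16.8, B 196.9, C 59.9 → max 196.9 km
Location E: residuals A 139.0, B 125.3, C 72.1 → max 139.0 km
Only Location A has all residuals ≈ 0.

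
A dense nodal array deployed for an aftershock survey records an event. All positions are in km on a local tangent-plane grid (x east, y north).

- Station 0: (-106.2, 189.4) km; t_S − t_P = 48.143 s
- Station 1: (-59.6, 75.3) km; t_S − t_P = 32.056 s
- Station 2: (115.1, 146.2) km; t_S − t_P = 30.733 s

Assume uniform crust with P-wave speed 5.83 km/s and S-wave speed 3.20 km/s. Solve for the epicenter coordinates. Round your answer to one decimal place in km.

113.8 km east, -71.8 km north

Distance from S−P lag: d = Δt · v_P v_S / (v_P − v_S) = Δt · (5.83·3.20)/(5.83−3.20) ≈ 7.0935·Δt.
So d_Station 0 = 341.50, d_Station 1 = 227.39, d_Station 2 = 218.01 km.
Circle about each station: (x + 106.2)² + (y − 189.4)² = 341.50²; (x + 59.6)² + (y − 75.3)² = 227.39²; (x − 115.1)² + (y − 146.2)² = 218.01².
Subtracting the Station 0 equation from the Station 1 and Station 2 equations removes the quadratic terms:
93.2 x − 228.2 y = 26987.49
442.6 x − 86.4 y = 56565.54
Solving the 2×2 system: x ≈ 113.8, y ≈ -71.8 km.
Check against Station 0 (with the unrounded x, y): √((x + 106.2)²+(y − 189.4)²) = 341.49 ≈ 341.50 km. ✓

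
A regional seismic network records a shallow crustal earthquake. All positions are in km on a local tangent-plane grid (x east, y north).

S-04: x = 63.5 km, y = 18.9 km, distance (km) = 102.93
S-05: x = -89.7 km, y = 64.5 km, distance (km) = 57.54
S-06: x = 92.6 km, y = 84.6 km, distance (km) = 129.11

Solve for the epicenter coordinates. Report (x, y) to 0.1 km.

-33.0 km east, 54.7 km north

Circle about each station: (x − 63.5)² + (y − 18.9)² = 102.93²; (x + 89.7)² + (y − 64.5)² = 57.54²; (x − 92.6)² + (y − 84.6)² = 129.11².
Subtracting the S-04 equation from the S-05 and S-06 equations removes the quadratic terms:
-306.4 x + 91.2 y = 15100.61
58.2 x + 131.4 y = 5267.65
Solving the 2×2 system: x ≈ -33.0, y ≈ 54.7 km.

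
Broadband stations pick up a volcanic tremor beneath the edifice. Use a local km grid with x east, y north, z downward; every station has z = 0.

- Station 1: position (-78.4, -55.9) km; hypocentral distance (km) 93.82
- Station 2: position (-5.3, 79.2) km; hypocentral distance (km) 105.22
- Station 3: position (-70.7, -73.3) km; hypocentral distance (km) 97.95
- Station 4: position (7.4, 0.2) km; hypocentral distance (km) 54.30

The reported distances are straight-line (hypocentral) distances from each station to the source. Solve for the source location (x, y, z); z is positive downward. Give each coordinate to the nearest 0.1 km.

(-10.7, -13.6, 49.3)

Each station gives a sphere (x−x_i)² + (y−y_i)² + z² = d_i² (stations at z=0).
Subtracting the Station 1 sphere from Station 2 and Station 3: z² cancels, leaving linear equations in x and y:
146.2 x + 270.2 y = -5239.70
15.4 x − 34.8 y = 308.00
Solving: x ≈ -10.717, y ≈ -13.593 km (keep extra digits for the depth step; rounded: -10.7, -13.6).
Then from the Station 1 sphere: z² = 93.82² − (x + 78.4)² − (y + 55.9)² with x = -10.717, y = -13.593, so z ≈ 49.308 ≈ 49.3 km.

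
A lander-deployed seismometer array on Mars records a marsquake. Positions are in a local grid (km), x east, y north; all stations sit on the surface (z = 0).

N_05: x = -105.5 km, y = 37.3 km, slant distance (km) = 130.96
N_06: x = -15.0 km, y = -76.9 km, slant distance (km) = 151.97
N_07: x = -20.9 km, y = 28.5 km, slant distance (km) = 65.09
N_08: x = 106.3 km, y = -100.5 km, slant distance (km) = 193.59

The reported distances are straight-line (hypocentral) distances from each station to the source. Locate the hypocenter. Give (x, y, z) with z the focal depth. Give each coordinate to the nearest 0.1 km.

x ≈ 16.7 km, y ≈ 67.2 km, depth ≈ 36.4 km

Each station gives a sphere (x−x_i)² + (y−y_i)² + z² = d_i² (stations at z=0).
Subtracting the N_05 sphere from N_06 and N_07: z² cancels, leaving linear equations in x and y:
181.0 x − 228.4 y = -12327.29
169.2 x − 17.6 y = 1641.33
Solving: x ≈ 16.691, y ≈ 67.199 km (keep extra digits for the depth step; rounded: 16.7, 67.2).
Then from the N_05 sphere: z² = 130.96² − (x + 105.5)² − (y − 37.3)² with x = 16.691, y = 67.199, so z ≈ 36.413 ≈ 36.4 km.
Check against N_08 (with the unrounded solution): distance 193.59 ≈ 193.59 km. ✓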